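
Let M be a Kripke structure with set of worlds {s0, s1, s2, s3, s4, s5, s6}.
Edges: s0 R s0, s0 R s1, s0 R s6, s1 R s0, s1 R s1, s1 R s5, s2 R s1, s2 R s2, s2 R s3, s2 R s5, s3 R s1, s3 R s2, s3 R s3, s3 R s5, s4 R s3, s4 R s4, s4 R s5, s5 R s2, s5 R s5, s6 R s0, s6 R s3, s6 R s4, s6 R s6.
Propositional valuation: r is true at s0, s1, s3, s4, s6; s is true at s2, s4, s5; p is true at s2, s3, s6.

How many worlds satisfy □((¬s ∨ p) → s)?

1

Let φ = □((¬s ∨ p) → s). Evaluate φ at each world:
  s0 (successors {s0, s1, s6}): φ is false.
  s1 (successors {s0, s1, s5}): φ is false.
  s2 (successors {s1, s2, s3, s5}): φ is false.
  s3 (successors {s1, s2, s3, s5}): φ is false.
  s4 (successors {s3, s4, s5}): φ is false.
  s5 (successors {s2, s5}): φ is true.
  s6 (successors {s0, s3, s4, s6}): φ is false.
For instance, at s3:
  At s3: □((¬s ∨ p) → s) requires (¬s ∨ p) → s at every successor {s1, s2, s3, s5}.
    (¬s ∨ p) → s fails at s1, so □((¬s ∨ p) → s) is false at s3.
Satisfying worlds: {s5}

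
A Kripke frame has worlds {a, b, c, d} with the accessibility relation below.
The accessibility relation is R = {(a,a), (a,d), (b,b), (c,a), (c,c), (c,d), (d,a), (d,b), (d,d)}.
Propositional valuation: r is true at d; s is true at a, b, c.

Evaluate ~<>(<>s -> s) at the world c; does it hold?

No

At c: <>(<>s -> s) is true, so ~<>(<>s -> s) is false.
  At c: <>(<>s -> s) requires <>s -> s at some successor in {a, c, d}.
    <>s -> s holds at a, so <>(<>s -> s) is true at c.
      At a: <>s is true, s is true, so <>s -> s is true.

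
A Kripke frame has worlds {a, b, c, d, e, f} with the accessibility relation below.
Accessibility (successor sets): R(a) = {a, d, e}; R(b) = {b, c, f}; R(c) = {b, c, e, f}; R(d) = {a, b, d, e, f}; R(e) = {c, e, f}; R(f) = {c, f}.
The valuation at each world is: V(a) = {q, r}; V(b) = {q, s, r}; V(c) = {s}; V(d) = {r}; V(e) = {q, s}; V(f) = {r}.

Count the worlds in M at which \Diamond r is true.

Let φ = \Diamond r. Evaluate φ at each world:
  a (successors {a, d, e}): φ is true.
  b (successors {b, c, f}): φ is true.
  c (successors {b, c, e, f}): φ is true.
  d (successors {a, b, d, e, f}): φ is true.
  e (successors {c, e, f}): φ is true.
  f (successors {c, f}): φ is true.
For instance, at f:
  At f: \Diamond r requires r at some successor in {c, f}.
    r holds at f, so \Diamond r is true at f.
Satisfying worlds: {a, b, c, d, e, f}

6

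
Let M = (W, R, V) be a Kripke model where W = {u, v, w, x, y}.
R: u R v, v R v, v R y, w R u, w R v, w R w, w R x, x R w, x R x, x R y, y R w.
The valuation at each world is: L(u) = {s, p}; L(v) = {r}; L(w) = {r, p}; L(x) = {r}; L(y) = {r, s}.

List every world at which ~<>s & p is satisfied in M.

Let φ = ~<>s & p. Evaluate φ at each world:
  u (successors {v}): φ is true.
  v (successors {v, y}): φ is false.
  w (successors {u, v, w, x}): φ is false.
  x (successors {w, x, y}): φ is false.
  y (successors {w}): φ is false.
For instance, at u:
  At u: ~<>s is true, p is true, so ~<>s & p is true.
    At u: <>s is false, so ~<>s is true.
      At u: <>s requires s at some successor in {v}.
        At v: s is false.
      So <>s is false at u.
Satisfying worlds: {u}

u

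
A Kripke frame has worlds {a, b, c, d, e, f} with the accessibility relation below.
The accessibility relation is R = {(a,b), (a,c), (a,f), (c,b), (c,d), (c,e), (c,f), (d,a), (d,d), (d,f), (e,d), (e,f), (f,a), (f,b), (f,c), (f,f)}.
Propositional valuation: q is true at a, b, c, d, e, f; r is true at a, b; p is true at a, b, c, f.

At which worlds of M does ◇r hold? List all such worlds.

Let φ = ◇r. Evaluate φ at each world:
  a (successors {b, c, f}): φ is true.
  b (successors ∅): φ is false.
  c (successors {b, d, e, f}): φ is true.
  d (successors {a, d, f}): φ is true.
  e (successors {d, f}): φ is false.
  f (successors {a, b, c, f}): φ is true.
For instance, at a:
  At a: ◇r requires r at some successor in {b, c, f}.
    r holds at b, so ◇r is true at a.
Satisfying worlds: {a, c, d, f}

a, c, d, f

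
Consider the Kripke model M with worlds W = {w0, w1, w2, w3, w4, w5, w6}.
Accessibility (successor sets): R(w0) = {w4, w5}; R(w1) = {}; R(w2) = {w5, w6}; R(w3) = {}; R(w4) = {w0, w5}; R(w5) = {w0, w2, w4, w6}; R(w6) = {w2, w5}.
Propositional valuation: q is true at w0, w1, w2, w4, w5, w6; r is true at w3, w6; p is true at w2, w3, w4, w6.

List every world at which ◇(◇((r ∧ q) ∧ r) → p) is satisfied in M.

Recall that ◇ψ holds at a world iff ψ holds at some accessible world.
Let φ = ◇(◇((r ∧ q) ∧ r) → p). Evaluate φ at each world:
  w0 (successors {w4, w5}): φ is true.
  w1 (successors ∅): φ is false.
  w2 (successors {w5, w6}): φ is true.
  w3 (successors ∅): φ is false.
  w4 (successors {w0, w5}): φ is true.
  w5 (successors {w0, w2, w4, w6}): φ is true.
  w6 (successors {w2, w5}): φ is true.
For instance, at w5:
  At w5: ◇(◇((r ∧ q) ∧ r) → p) requires ◇((r ∧ q) ∧ r) → p at some successor in {w0, w2, w4, w6}.
    ◇((r ∧ q) ∧ r) → p holds at w0, so ◇(◇((r ∧ q) ∧ r) → p) is true at w5.
      At w0: ◇((r ∧ q) ∧ r) is false, p is false, so ◇((r ∧ q) ∧ r) → p is true.
Satisfying worlds: {w0, w2, w4, w5, w6}

w0, w2, w4, w5, w6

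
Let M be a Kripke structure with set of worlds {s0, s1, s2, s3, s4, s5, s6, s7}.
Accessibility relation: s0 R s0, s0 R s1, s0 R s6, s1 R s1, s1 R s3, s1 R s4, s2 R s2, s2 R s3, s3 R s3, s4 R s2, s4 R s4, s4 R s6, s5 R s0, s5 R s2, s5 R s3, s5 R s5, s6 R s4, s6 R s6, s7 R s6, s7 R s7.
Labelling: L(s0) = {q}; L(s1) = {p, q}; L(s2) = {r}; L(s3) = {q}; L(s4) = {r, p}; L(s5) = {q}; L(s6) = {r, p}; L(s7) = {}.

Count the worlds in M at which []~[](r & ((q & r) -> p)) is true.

Let φ = []~[](r & ((q & r) -> p)). Evaluate φ at each world:
  s0 (successors {s0, s1, s6}): φ is false.
  s1 (successors {s1, s3, s4}): φ is false.
  s2 (successors {s2, s3}): φ is true.
  s3 (successors {s3}): φ is true.
  s4 (successors {s2, s4, s6}): φ is false.
  s5 (successors {s0, s2, s3, s5}): φ is true.
  s6 (successors {s4, s6}): φ is false.
  s7 (successors {s6, s7}): φ is false.
For instance, at s2:
  At s2: []~[](r & ((q & r) -> p)) requires ~[](r & ((q & r) -> p)) at every successor {s2, s3}.
      At s2: [](r & ((q & r) -> p)) is false, so ~[](r & ((q & r) -> p)) is true.
      At s3: [](r & ((q & r) -> p)) is false, so ~[](r & ((q & r) -> p)) is true.
  So []~[](r & ((q & r) -> p)) is true at s2.
Satisfying worlds: {s2, s3, s5}

3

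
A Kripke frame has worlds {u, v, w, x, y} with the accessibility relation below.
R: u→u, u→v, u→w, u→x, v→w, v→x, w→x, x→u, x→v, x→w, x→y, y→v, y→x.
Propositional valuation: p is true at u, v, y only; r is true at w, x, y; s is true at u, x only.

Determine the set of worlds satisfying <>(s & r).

u, v, w, y

Let φ = <>(s & r). Evaluate φ at each world:
  u (successors {u, v, w, x}): φ is true.
  v (successors {w, x}): φ is true.
  w (successors {x}): φ is true.
  x (successors {u, v, w, y}): φ is false.
  y (successors {v, x}): φ is true.
For instance, at x:
  At x: <>(s & r) requires s & r at some successor in {u, v, w, y}.
    At u: s & r is false.
    At v: s & r is false.
    At w: s & r is false.
    At y: s & r is false.
  So <>(s & r) is false at x.
Satisfying worlds: {u, v, w, y}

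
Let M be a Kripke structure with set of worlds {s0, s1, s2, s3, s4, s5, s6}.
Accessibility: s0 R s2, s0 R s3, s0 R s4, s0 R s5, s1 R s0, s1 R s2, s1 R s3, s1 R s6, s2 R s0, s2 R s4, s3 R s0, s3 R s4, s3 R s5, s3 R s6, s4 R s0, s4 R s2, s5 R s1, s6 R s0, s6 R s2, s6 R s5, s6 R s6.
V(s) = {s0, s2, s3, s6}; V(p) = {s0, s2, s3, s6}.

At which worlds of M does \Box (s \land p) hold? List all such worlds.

Let φ = \Box (s \land p). Evaluate φ at each world:
  s0 (successors {s2, s3, s4, s5}): φ is false.
  s1 (successors {s0, s2, s3, s6}): φ is true.
  s2 (successors {s0, s4}): φ is false.
  s3 (successors {s0, s4, s5, s6}): φ is false.
  s4 (successors {s0, s2}): φ is true.
  s5 (successors {s1}): φ is false.
  s6 (successors {s0, s2, s5, s6}): φ is false.
For instance, at s5:
  At s5: \Box (s \land p) requires s \land p at every successor {s1}.
    s \land p fails at s1, so \Box (s \land p) is false at s5.
Satisfying worlds: {s1, s4}

s1, s4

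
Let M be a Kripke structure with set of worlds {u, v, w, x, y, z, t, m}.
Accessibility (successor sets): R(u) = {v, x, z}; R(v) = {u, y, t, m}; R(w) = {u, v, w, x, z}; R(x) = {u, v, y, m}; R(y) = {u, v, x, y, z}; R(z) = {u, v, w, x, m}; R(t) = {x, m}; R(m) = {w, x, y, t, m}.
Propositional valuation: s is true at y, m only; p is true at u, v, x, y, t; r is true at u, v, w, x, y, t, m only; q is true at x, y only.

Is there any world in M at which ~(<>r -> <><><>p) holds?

No

Let φ = ~(<>r -> <><><>p). Evaluate φ at each world:
  u (successors {v, x, z}): φ is false.
  v (successors {u, y, t, m}): φ is false.
  w (successors {u, v, w, x, z}): φ is false.
  x (successors {u, v, y, m}): φ is false.
  y (successors {u, v, x, y, z}): φ is false.
  z (successors {u, v, w, x, m}): φ is false.
  t (successors {x, m}): φ is false.
  m (successors {w, x, y, t, m}): φ is false.
For instance, at x:
  At x: <>r -> <><><>p is true, so ~(<>r -> <><><>p) is false.
    At x: <>r is true, <><><>p is true, so <>r -> <><><>p is true.
      At x: <>r requires r at some successor in {u, v, y, m}.
        r holds at u, so <>r is true at x.
      At x: <><><>p requires <><>p at some successor in {u, v, y, m}.
        <><>p holds at u, so <><><>p is true at x.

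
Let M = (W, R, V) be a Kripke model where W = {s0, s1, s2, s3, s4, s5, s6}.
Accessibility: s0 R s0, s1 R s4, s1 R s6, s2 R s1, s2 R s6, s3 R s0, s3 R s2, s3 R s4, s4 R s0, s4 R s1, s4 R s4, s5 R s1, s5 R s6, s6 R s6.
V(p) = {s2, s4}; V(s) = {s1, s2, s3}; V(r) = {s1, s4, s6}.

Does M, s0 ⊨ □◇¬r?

Yes

At s0: □◇¬r requires ◇¬r at every successor {s0}.
    At s0: ◇¬r requires ¬r at some successor in {s0}.
      ¬r holds at s0, so ◇¬r is true at s0.
So □◇¬r is true at s0.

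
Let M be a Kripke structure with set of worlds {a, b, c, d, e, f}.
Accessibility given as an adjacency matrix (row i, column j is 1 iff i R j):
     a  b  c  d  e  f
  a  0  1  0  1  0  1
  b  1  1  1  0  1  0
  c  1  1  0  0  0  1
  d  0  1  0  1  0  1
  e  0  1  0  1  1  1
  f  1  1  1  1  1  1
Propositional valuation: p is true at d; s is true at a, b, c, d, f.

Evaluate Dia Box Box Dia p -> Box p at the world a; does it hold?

Recall that Box ψ holds at a world iff ψ holds at every accessible world, and Dia ψ holds iff ψ holds at some accessible world.
At a: Dia Box Box Dia p is false, Box p is false, so Dia Box Box Dia p -> Box p is true.
  At a: Dia Box Box Dia p requires Box Box Dia p at some successor in {b, d, f}.
    At b: Box Box Dia p is false.
    At d: Box Box Dia p is false.
    At f: Box Box Dia p is false.
  So Dia Box Box Dia p is false at a.
  At a: Box p requires p at every successor {b, d, f}.
    p fails at b, so Box p is false at a.

Yes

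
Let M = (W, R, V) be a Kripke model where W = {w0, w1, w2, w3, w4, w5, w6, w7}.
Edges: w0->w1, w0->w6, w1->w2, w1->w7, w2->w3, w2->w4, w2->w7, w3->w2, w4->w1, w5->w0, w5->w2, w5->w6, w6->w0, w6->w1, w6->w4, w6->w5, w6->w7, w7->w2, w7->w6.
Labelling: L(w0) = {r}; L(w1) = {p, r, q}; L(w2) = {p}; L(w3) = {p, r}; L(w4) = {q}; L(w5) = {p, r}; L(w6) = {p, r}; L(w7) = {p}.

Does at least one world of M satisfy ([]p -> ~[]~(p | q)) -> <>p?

Yes

Let φ = ([]p -> ~[]~(p | q)) -> <>p. Evaluate φ at each world:
  w0 (successors {w1, w6}): φ is true.
  w1 (successors {w2, w7}): φ is true.
  w2 (successors {w3, w4, w7}): φ is true.
  w3 (successors {w2}): φ is true.
  w4 (successors {w1}): φ is true.
  w5 (successors {w0, w2, w6}): φ is true.
  w6 (successors {w0, w1, w4, w5, w7}): φ is true.
  w7 (successors {w2, w6}): φ is true.
Detail at w0 (witness):
  At w0: []p -> ~[]~(p | q) is true, <>p is true, so ([]p -> ~[]~(p | q)) -> <>p is true.
    At w0: []p is true, ~[]~(p | q) is true, so []p -> ~[]~(p | q) is true.
      At w0: []p requires p at every successor {w1, w6}.
        At w1: p is true.
        At w6: p is true.
      So []p is true at w0.
      At w0: []~(p | q) is false, so ~[]~(p | q) is true.
    At w0: <>p requires p at some successor in {w1, w6}.
      p holds at w1, so <>p is true at w0.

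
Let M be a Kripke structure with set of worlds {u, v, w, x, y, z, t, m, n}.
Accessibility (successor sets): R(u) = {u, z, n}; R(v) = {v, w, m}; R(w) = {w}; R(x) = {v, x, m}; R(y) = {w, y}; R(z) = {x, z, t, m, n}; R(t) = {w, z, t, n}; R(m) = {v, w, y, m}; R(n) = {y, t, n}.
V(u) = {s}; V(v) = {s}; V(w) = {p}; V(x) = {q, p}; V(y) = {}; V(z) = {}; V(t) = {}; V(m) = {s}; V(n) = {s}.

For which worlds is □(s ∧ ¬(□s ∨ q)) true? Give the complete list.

Let φ = □(s ∧ ¬(□s ∨ q)). Evaluate φ at each world:
  u (successors {u, z, n}): φ is false.
  v (successors {v, w, m}): φ is false.
  w (successors {w}): φ is false.
  x (successors {v, x, m}): φ is false.
  y (successors {w, y}): φ is false.
  z (successors {x, z, t, m, n}): φ is false.
  t (successors {w, z, t, n}): φ is false.
  m (successors {v, w, y, m}): φ is false.
  n (successors {y, t, n}): φ is false.
For instance, at z:
  At z: □(s ∧ ¬(□s ∨ q)) requires s ∧ ¬(□s ∨ q) at every successor {x, z, t, m, n}.
    s ∧ ¬(□s ∨ q) fails at x, so □(s ∧ ¬(□s ∨ q)) is false at z.
      At x: s is false, ¬(□s ∨ q) is false, so s ∧ ¬(□s ∨ q) is false.
Satisfying worlds: none.

none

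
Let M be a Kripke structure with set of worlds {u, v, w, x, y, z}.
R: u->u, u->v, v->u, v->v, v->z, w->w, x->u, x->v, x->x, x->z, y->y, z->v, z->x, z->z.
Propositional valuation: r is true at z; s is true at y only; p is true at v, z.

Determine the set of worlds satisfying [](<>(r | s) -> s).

w, y

Recall that []ψ holds at a world iff ψ holds at every accessible world, and <>ψ holds iff ψ holds at some accessible world.
Let φ = [](<>(r | s) -> s). Evaluate φ at each world:
  u (successors {u, v}): φ is false.
  v (successors {u, v, z}): φ is false.
  w (successors {w}): φ is true.
  x (successors {u, v, x, z}): φ is false.
  y (successors {y}): φ is true.
  z (successors {v, x, z}): φ is false.
For instance, at z:
  At z: [](<>(r | s) -> s) requires <>(r | s) -> s at every successor {v, x, z}.
    <>(r | s) -> s fails at v, so [](<>(r | s) -> s) is false at z.
      At v: <>(r | s) is true, s is false, so <>(r | s) -> s is false.
Satisfying worlds: {w, y}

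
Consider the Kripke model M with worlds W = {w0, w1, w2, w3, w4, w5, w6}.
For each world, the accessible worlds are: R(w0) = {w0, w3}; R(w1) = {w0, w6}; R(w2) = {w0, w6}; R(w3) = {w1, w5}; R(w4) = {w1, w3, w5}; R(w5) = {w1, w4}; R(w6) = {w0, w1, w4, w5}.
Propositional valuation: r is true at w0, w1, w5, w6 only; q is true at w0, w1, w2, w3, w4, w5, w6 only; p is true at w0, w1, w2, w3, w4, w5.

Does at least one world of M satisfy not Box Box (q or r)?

No

Let φ = not Box Box (q or r). Evaluate φ at each world:
  w0 (successors {w0, w3}): φ is false.
  w1 (successors {w0, w6}): φ is false.
  w2 (successors {w0, w6}): φ is false.
  w3 (successors {w1, w5}): φ is false.
  w4 (successors {w1, w3, w5}): φ is false.
  w5 (successors {w1, w4}): φ is false.
  w6 (successors {w0, w1, w4, w5}): φ is false.
For instance, at w4:
  At w4: Box Box (q or r) is true, so not Box Box (q or r) is false.
    At w4: Box Box (q or r) requires Box (q or r) at every successor {w1, w3, w5}.
      At w1: Box (q or r) is true.
      At w3: Box (q or r) is true.
      At w5: Box (q or r) is true.
    So Box Box (q or r) is true at w4.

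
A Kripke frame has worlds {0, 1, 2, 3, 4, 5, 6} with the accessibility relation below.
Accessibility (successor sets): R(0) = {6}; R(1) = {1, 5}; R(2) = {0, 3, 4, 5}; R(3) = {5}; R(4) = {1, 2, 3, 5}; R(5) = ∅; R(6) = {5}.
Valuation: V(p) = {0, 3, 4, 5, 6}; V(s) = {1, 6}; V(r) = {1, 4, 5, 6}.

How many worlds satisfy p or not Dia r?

5

Recall that Dia ψ holds at a world iff ψ holds at some accessible world.
Let φ = p or not Dia r. Evaluate φ at each world:
  0 (successors {6}): φ is true.
  1 (successors {1, 5}): φ is false.
  2 (successors {0, 3, 4, 5}): φ is false.
  3 (successors {5}): φ is true.
  4 (successors {1, 2, 3, 5}): φ is true.
  5 (successors ∅): φ is true.
  6 (successors {5}): φ is true.
For instance, at 4:
  At 4: p is true, not Dia r is false, so p or not Dia r is true.
    At 4: Dia r is true, so not Dia r is false.
      At 4: Dia r requires r at some successor in {1, 2, 3, 5}.
        r holds at 1, so Dia r is true at 4.
Satisfying worlds: {0, 3, 4, 5, 6}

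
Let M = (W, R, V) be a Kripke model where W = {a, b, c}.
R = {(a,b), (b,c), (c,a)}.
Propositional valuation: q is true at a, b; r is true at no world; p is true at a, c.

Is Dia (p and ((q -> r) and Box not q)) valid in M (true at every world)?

No

Let φ = Dia (p and ((q -> r) and Box not q)). Evaluate φ at each world:
  a (successors {b}): φ is false.
  b (successors {c}): φ is false.
  c (successors {a}): φ is false.
Detail at a (counterexample):
  At a: Dia (p and ((q -> r) and Box not q)) requires p and ((q -> r) and Box not q) at some successor in {b}.
    At b: p and ((q -> r) and Box not q) is false.
  So Dia (p and ((q -> r) and Box not q)) is false at a.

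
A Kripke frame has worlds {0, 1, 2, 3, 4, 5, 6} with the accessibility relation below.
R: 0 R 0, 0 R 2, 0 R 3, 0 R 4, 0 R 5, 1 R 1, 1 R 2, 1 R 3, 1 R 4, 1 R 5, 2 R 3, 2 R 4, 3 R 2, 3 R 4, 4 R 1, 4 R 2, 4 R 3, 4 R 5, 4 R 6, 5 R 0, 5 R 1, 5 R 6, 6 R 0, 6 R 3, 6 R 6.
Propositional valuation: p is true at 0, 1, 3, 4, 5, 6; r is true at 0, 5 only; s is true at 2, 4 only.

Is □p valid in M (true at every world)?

No

Let φ = □p. Evaluate φ at each world:
  0 (successors {0, 2, 3, 4, 5}): φ is false.
  1 (successors {1, 2, 3, 4, 5}): φ is false.
  2 (successors {3, 4}): φ is true.
  3 (successors {2, 4}): φ is false.
  4 (successors {1, 2, 3, 5, 6}): φ is false.
  5 (successors {0, 1, 6}): φ is true.
  6 (successors {0, 3, 6}): φ is true.
Detail at 0 (counterexample):
  At 0: □p requires p at every successor {0, 2, 3, 4, 5}.
    p fails at 2, so □p is false at 0.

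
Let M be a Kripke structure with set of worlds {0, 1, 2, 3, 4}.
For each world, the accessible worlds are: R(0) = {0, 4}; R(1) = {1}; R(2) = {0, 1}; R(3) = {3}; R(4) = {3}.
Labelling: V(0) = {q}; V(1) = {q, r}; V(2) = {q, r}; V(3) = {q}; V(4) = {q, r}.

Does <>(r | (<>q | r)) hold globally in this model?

Yes

Recall that <>ψ holds at a world iff ψ holds at some accessible world.
Let φ = <>(r | (<>q | r)). Evaluate φ at each world:
  0 (successors {0, 4}): φ is true.
  1 (successors {1}): φ is true.
  2 (successors {0, 1}): φ is true.
  3 (successors {3}): φ is true.
  4 (successors {3}): φ is true.
For instance, at 4:
  At 4: <>(r | (<>q | r)) requires r | (<>q | r) at some successor in {3}.
    r | (<>q | r) holds at 3, so <>(r | (<>q | r)) is true at 4.
      At 3: r is false, <>q | r is true, so r | (<>q | r) is true.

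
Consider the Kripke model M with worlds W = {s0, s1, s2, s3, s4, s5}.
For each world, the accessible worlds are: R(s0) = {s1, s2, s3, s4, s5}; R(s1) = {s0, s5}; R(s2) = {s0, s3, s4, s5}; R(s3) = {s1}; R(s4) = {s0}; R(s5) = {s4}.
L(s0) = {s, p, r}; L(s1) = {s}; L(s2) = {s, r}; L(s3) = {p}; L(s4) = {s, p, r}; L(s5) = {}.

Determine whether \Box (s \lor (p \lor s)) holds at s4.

Yes

At s4: \Box (s \lor (p \lor s)) requires s \lor (p \lor s) at every successor {s0}.
  At s0: s \lor (p \lor s) is true.
So \Box (s \lor (p \lor s)) is true at s4.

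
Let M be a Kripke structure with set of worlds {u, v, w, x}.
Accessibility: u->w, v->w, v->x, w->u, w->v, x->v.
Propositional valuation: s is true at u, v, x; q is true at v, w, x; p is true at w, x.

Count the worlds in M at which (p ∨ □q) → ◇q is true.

Recall that □ψ holds at a world iff ψ holds at every accessible world, and ◇ψ holds iff ψ holds at some accessible world.
Let φ = (p ∨ □q) → ◇q. Evaluate φ at each world:
  u (successors {w}): φ is true.
  v (successors {w, x}): φ is true.
  w (successors {u, v}): φ is true.
  x (successors {v}): φ is true.
For instance, at v:
  At v: p ∨ □q is true, ◇q is true, so (p ∨ □q) → ◇q is true.
    At v: p is false, □q is true, so p ∨ □q is true.
      At v: □q requires q at every successor {w, x}.
        At w: q is true.
        At x: q is true.
      So □q is true at v.
    At v: ◇q requires q at some successor in {w, x}.
      q holds at w, so ◇q is true at v.
Satisfying worlds: {u, v, w, x}

4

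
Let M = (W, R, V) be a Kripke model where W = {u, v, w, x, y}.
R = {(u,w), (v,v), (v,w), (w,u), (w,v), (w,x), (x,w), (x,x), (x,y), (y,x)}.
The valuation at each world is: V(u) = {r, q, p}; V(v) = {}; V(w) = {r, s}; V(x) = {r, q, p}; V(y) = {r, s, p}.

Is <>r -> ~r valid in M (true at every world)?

Let φ = <>r -> ~r. Evaluate φ at each world:
  u (successors {w}): φ is false.
  v (successors {v, w}): φ is true.
  w (successors {u, v, x}): φ is false.
  x (successors {w, x, y}): φ is false.
  y (successors {x}): φ is false.
Detail at u (counterexample):
  At u: <>r is true, ~r is false, so <>r -> ~r is false.
    At u: <>r requires r at some successor in {w}.
      r holds at w, so <>r is true at u.

No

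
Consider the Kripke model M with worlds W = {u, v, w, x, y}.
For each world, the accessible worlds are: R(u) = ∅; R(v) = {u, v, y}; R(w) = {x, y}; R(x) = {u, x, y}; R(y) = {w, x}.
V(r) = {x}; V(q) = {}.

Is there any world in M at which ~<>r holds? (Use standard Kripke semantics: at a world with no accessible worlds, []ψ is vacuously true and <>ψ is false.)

Yes

Let φ = ~<>r. Evaluate φ at each world:
  u (successors ∅): φ is true.
  v (successors {u, v, y}): φ is true.
  w (successors {x, y}): φ is false.
  x (successors {u, x, y}): φ is false.
  y (successors {w, x}): φ is false.
Detail at u (witness):
  At u: <>r is false, so ~<>r is true.
    At u: no accessible worlds, so <>r is false.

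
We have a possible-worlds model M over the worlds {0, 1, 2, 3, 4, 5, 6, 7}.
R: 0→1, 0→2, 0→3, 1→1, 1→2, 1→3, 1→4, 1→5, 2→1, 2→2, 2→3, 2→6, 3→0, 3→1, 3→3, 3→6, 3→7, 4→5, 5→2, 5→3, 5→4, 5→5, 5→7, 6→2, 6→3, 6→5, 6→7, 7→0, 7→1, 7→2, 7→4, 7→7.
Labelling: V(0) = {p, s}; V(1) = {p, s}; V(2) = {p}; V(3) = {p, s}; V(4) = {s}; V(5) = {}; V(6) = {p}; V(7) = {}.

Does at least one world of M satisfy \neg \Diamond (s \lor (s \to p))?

No

Let φ = \neg \Diamond (s \lor (s \to p)). Evaluate φ at each world:
  0 (successors {1, 2, 3}): φ is false.
  1 (successors {1, 2, 3, 4, 5}): φ is false.
  2 (successors {1, 2, 3, 6}): φ is false.
  3 (successors {0, 1, 3, 6, 7}): φ is false.
  4 (successors {5}): φ is false.
  5 (successors {2, 3, 4, 5, 7}): φ is false.
  6 (successors {2, 3, 5, 7}): φ is false.
  7 (successors {0, 1, 2, 4, 7}): φ is false.
For instance, at 1:
  At 1: \Diamond (s \lor (s \to p)) is true, so \neg \Diamond (s \lor (s \to p)) is false.
    At 1: \Diamond (s \lor (s \to p)) requires s \lor (s \to p) at some successor in {1, 2, 3, 4, 5}.
      s \lor (s \to p) holds at 1, so \Diamond (s \lor (s \to p)) is true at 1.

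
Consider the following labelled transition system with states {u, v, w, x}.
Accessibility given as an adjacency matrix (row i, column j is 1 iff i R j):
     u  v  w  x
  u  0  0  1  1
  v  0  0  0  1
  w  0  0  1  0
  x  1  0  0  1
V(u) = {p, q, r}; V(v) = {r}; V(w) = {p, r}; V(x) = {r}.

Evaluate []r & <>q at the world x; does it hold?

Yes

At x: []r is true, <>q is true, so []r & <>q is true.
  At x: []r requires r at every successor {u, x}.
    At u: r is true.
    At x: r is true.
  So []r is true at x.
  At x: <>q requires q at some successor in {u, x}.
    q holds at u, so <>q is true at x.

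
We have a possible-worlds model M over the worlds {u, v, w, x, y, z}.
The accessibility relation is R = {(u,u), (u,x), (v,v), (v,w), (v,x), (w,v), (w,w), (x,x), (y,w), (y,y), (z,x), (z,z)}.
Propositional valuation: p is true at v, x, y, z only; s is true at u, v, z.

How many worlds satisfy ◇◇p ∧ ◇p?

Recall that ◇ψ holds at a world iff ψ holds at some accessible world.
Let φ = ◇◇p ∧ ◇p. Evaluate φ at each world:
  u (successors {u, x}): φ is true.
  v (successors {v, w, x}): φ is true.
  w (successors {v, w}): φ is true.
  x (successors {x}): φ is true.
  y (successors {w, y}): φ is true.
  z (successors {x, z}): φ is true.
For instance, at w:
  At w: ◇◇p is true, ◇p is true, so ◇◇p ∧ ◇p is true.
    At w: ◇◇p requires ◇p at some successor in {v, w}.
      ◇p holds at v, so ◇◇p is true at w.
    At w: ◇p requires p at some successor in {v, w}.
      p holds at v, so ◇p is true at w.
Satisfying worlds: {u, v, w, x, y, z}

6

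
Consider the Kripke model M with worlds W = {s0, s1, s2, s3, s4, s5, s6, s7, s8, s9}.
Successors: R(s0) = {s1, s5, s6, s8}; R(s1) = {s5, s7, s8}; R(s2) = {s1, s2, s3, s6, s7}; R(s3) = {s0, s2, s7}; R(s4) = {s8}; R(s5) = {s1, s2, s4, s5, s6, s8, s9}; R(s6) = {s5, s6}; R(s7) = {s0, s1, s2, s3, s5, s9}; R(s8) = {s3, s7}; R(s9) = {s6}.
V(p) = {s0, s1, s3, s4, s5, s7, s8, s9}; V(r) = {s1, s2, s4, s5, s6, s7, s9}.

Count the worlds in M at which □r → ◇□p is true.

8

Let φ = □r → ◇□p. Evaluate φ at each world:
  s0 (successors {s1, s5, s6, s8}): φ is true.
  s1 (successors {s5, s7, s8}): φ is true.
  s2 (successors {s1, s2, s3, s6, s7}): φ is true.
  s3 (successors {s0, s2, s7}): φ is true.
  s4 (successors {s8}): φ is true.
  s5 (successors {s1, s2, s4, s5, s6, s8, s9}): φ is true.
  s6 (successors {s5, s6}): φ is false.
  s7 (successors {s0, s1, s2, s3, s5, s9}): φ is true.
  s8 (successors {s3, s7}): φ is true.
  s9 (successors {s6}): φ is false.
For instance, at s0:
  At s0: □r is false, ◇□p is true, so □r → ◇□p is true.
    At s0: □r requires r at every successor {s1, s5, s6, s8}.
      r fails at s8, so □r is false at s0.
    At s0: ◇□p requires □p at some successor in {s1, s5, s6, s8}.
      □p holds at s1, so ◇□p is true at s0.
Satisfying worlds: {s0, s1, s2, s3, s4, s5, s7, s8}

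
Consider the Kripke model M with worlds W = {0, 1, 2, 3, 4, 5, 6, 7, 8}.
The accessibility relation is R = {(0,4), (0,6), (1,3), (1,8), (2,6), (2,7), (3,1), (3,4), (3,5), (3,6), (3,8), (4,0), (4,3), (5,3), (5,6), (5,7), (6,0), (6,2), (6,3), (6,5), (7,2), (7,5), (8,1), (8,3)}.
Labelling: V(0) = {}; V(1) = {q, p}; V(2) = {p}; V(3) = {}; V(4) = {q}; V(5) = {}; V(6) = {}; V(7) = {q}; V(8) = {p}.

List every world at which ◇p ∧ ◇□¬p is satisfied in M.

Let φ = ◇p ∧ ◇□¬p. Evaluate φ at each world:
  0 (successors {4, 6}): φ is false.
  1 (successors {3, 8}): φ is false.
  2 (successors {6, 7}): φ is false.
  3 (successors {1, 4, 5, 6, 8}): φ is true.
  4 (successors {0, 3}): φ is false.
  5 (successors {3, 6, 7}): φ is false.
  6 (successors {0, 2, 3, 5}): φ is true.
  7 (successors {2, 5}): φ is true.
  8 (successors {1, 3}): φ is false.
For instance, at 8:
  At 8: ◇p is true, ◇□¬p is false, so ◇p ∧ ◇□¬p is false.
    At 8: ◇p requires p at some successor in {1, 3}.
      p holds at 1, so ◇p is true at 8.
    At 8: ◇□¬p requires □¬p at some successor in {1, 3}.
      At 1: □¬p is false.
      At 3: □¬p is false.
    So ◇□¬p is false at 8.
Satisfying worlds: {3, 6, 7}

3, 6, 7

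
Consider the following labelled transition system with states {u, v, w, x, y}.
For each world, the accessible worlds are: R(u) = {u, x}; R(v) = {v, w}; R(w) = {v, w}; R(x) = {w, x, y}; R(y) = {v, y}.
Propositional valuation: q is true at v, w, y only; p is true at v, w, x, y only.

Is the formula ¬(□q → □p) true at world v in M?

No

Recall that □ψ holds at a world iff ψ holds at every accessible world, and ◇ψ holds iff ψ holds at some accessible world.
At v: □q → □p is true, so ¬(□q → □p) is false.
  At v: □q is true, □p is true, so □q → □p is true.
    At v: □q requires q at every successor {v, w}.
      At v: q is true.
      At w: q is true.
    So □q is true at v.
    At v: □p requires p at every successor {v, w}.
      At v: p is true.
      At w: p is true.
    So □p is true at v.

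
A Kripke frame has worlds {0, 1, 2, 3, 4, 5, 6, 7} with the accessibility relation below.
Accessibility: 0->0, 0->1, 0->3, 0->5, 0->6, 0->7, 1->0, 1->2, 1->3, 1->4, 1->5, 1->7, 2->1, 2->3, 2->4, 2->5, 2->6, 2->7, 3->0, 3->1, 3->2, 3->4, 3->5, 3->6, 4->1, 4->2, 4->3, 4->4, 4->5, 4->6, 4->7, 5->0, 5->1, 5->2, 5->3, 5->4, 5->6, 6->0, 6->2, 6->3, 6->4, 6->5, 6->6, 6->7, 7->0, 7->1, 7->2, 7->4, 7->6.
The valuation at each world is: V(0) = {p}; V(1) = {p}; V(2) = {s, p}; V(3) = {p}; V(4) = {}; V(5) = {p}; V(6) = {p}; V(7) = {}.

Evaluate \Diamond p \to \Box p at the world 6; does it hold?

Recall that \Box ψ holds at a world iff ψ holds at every accessible world, and \Diamond ψ holds iff ψ holds at some accessible world.
At 6: \Diamond p is true, \Box p is false, so \Diamond p \to \Box p is false.
  At 6: \Diamond p requires p at some successor in {0, 2, 3, 4, 5, 6, 7}.
    p holds at 0, so \Diamond p is true at 6.
  At 6: \Box p requires p at every successor {0, 2, 3, 4, 5, 6, 7}.
    p fails at 4, so \Box p is false at 6.

No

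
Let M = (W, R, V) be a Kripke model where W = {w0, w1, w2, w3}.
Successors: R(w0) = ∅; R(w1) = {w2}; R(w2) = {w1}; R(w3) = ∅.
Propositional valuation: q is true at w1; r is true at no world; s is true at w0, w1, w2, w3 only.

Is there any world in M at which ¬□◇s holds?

No

Recall that □ψ holds at a world iff ψ holds at every accessible world, and ◇ψ holds iff ψ holds at some accessible world.
Let φ = ¬□◇s. Evaluate φ at each world:
  w0 (successors ∅): φ is false.
  w1 (successors {w2}): φ is false.
  w2 (successors {w1}): φ is false.
  w3 (successors ∅): φ is false.
For instance, at w1:
  At w1: □◇s is true, so ¬□◇s is false.
    At w1: □◇s requires ◇s at every successor {w2}.
      At w2: ◇s is true.
    So □◇s is true at w1.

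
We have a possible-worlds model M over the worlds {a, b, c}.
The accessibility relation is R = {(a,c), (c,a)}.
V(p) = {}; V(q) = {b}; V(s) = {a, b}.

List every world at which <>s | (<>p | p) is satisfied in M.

c

Recall that <>ψ holds at a world iff ψ holds at some accessible world.
Let φ = <>s | (<>p | p). Evaluate φ at each world:
  a (successors {c}): φ is false.
  b (successors ∅): φ is false.
  c (successors {a}): φ is true.
For instance, at c:
  At c: <>s is true, <>p | p is false, so <>s | (<>p | p) is true.
    At c: <>s requires s at some successor in {a}.
      s holds at a, so <>s is true at c.
    At c: <>p is false, p is false, so <>p | p is false.
      At c: <>p requires p at some successor in {a}.
        At a: p is false.
      So <>p is false at c.
Satisfying worlds: {c}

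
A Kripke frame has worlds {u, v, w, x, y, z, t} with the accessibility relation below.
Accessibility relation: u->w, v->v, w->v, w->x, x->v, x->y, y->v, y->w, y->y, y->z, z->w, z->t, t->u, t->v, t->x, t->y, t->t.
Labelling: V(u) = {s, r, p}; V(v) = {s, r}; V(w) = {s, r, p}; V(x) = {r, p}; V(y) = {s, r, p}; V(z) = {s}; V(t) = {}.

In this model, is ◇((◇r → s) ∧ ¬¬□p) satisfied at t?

At t: ◇((◇r → s) ∧ ¬¬□p) requires (◇r → s) ∧ ¬¬□p at some successor in {u, v, x, y, t}.
  (◇r → s) ∧ ¬¬□p holds at u, so ◇((◇r → s) ∧ ¬¬□p) is true at t.
    At u: ◇r → s is true, ¬¬□p is true, so (◇r → s) ∧ ¬¬□p is true.
      At u: ◇r is true, s is true, so ◇r → s is true.
      At u: ¬□p is false, so ¬¬□p is true.

Yes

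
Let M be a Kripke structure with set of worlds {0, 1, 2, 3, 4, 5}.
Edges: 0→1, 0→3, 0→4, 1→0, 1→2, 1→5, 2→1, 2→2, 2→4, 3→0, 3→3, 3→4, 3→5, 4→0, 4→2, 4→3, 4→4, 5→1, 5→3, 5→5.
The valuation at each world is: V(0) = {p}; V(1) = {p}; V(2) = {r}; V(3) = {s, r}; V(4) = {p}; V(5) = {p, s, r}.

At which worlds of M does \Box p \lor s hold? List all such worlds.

Let φ = \Box p \lor s. Evaluate φ at each world:
  0 (successors {1, 3, 4}): φ is false.
  1 (successors {0, 2, 5}): φ is false.
  2 (successors {1, 2, 4}): φ is false.
  3 (successors {0, 3, 4, 5}): φ is true.
  4 (successors {0, 2, 3, 4}): φ is false.
  5 (successors {1, 3, 5}): φ is true.
For instance, at 5:
  At 5: \Box p is false, s is true, so \Box p \lor s is true.
    At 5: \Box p requires p at every successor {1, 3, 5}.
      p fails at 3, so \Box p is false at 5.
Satisfying worlds: {3, 5}

3, 5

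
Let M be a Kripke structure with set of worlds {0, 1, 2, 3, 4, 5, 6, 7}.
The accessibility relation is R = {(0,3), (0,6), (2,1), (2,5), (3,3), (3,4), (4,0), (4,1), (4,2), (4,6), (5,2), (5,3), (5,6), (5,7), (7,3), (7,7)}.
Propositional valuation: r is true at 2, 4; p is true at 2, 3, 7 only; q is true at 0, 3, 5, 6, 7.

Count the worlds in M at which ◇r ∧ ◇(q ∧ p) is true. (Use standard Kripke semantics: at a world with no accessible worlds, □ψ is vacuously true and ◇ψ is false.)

Let φ = ◇r ∧ ◇(q ∧ p). Evaluate φ at each world:
  0 (successors {3, 6}): φ is false.
  1 (successors ∅): φ is false.
  2 (successors {1, 5}): φ is false.
  3 (successors {3, 4}): φ is true.
  4 (successors {0, 1, 2, 6}): φ is false.
  5 (successors {2, 3, 6, 7}): φ is true.
  6 (successors ∅): φ is false.
  7 (successors {3, 7}): φ is false.
For instance, at 2:
  At 2: ◇r is false, ◇(q ∧ p) is false, so ◇r ∧ ◇(q ∧ p) is false.
    At 2: ◇r requires r at some successor in {1, 5}.
      At 1: r is false.
      At 5: r is false.
    So ◇r is false at 2.
    At 2: ◇(q ∧ p) requires q ∧ p at some successor in {1, 5}.
      At 1: q ∧ p is false.
      At 5: q ∧ p is false.
    So ◇(q ∧ p) is false at 2.
Satisfying worlds: {3, 5}

2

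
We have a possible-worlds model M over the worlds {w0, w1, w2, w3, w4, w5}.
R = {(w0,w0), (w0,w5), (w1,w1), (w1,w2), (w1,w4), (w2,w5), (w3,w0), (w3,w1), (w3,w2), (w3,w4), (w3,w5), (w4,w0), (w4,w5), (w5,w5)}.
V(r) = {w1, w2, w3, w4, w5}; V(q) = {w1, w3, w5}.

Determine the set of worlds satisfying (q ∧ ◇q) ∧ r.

w1, w3, w5

Recall that ◇ψ holds at a world iff ψ holds at some accessible world.
Let φ = (q ∧ ◇q) ∧ r. Evaluate φ at each world:
  w0 (successors {w0, w5}): φ is false.
  w1 (successors {w1, w2, w4}): φ is true.
  w2 (successors {w5}): φ is false.
  w3 (successors {w0, w1, w2, w4, w5}): φ is true.
  w4 (successors {w0, w5}): φ is false.
  w5 (successors {w5}): φ is true.
For instance, at w5:
  At w5: q ∧ ◇q is true, r is true, so (q ∧ ◇q) ∧ r is true.
    At w5: q is true, ◇q is true, so q ∧ ◇q is true.
      At w5: ◇q requires q at some successor in {w5}.
        q holds at w5, so ◇q is true at w5.
Satisfying worlds: {w1, w3, w5}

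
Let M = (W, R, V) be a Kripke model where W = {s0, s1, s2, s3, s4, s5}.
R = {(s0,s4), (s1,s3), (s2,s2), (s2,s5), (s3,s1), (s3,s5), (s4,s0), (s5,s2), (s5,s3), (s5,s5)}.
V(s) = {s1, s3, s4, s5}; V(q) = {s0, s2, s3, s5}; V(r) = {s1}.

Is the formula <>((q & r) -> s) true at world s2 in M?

Yes

Recall that <>ψ holds at a world iff ψ holds at some accessible world.
At s2: <>((q & r) -> s) requires (q & r) -> s at some successor in {s2, s5}.
  (q & r) -> s holds at s2, so <>((q & r) -> s) is true at s2.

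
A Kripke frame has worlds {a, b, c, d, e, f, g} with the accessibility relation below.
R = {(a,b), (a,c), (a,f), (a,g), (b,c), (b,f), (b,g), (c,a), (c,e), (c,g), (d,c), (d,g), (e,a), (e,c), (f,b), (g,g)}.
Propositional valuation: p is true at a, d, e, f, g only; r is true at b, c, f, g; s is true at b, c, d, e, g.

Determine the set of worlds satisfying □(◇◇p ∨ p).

Let φ = □(◇◇p ∨ p). Evaluate φ at each world:
  a (successors {b, c, f, g}): φ is true.
  b (successors {c, f, g}): φ is true.
  c (successors {a, e, g}): φ is true.
  d (successors {c, g}): φ is true.
  e (successors {a, c}): φ is true.
  f (successors {b}): φ is true.
  g (successors {g}): φ is true.
For instance, at b:
  At b: □(◇◇p ∨ p) requires ◇◇p ∨ p at every successor {c, f, g}.
      At c: ◇◇p is true, p is false, so ◇◇p ∨ p is true.
      At f: ◇◇p is true, p is true, so ◇◇p ∨ p is true.
      At g: ◇◇p is true, p is true, so ◇◇p ∨ p is true.
  So □(◇◇p ∨ p) is true at b.
Satisfying worlds: {a, b, c, d, e, f, g}

a, b, c, d, e, f, g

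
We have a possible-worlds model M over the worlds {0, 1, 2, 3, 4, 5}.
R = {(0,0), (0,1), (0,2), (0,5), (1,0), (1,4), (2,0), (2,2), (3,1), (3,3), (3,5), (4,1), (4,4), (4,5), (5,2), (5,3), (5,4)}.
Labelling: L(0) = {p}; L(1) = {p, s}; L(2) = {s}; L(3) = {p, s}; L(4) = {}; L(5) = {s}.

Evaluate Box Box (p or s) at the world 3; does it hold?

No

At 3: Box Box (p or s) requires Box (p or s) at every successor {1, 3, 5}.
  Box (p or s) fails at 1, so Box Box (p or s) is false at 3.
    At 1: Box (p or s) requires p or s at every successor {0, 4}.
      p or s fails at 4, so Box (p or s) is false at 1.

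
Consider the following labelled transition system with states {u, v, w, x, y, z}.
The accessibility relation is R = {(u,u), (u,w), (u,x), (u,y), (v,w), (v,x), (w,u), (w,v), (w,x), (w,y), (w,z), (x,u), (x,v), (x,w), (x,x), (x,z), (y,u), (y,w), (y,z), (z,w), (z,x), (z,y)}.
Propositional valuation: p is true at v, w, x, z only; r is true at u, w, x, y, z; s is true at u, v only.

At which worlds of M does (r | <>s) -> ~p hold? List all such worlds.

Let φ = (r | <>s) -> ~p. Evaluate φ at each world:
  u (successors {u, w, x, y}): φ is true.
  v (successors {w, x}): φ is true.
  w (successors {u, v, x, y, z}): φ is false.
  x (successors {u, v, w, x, z}): φ is false.
  y (successors {u, w, z}): φ is true.
  z (successors {w, x, y}): φ is false.
For instance, at x:
  At x: r | <>s is true, ~p is false, so (r | <>s) -> ~p is false.
    At x: r is true, <>s is true, so r | <>s is true.
      At x: <>s requires s at some successor in {u, v, w, x, z}.
        s holds at u, so <>s is true at x.
Satisfying worlds: {u, v, y}

u, v, y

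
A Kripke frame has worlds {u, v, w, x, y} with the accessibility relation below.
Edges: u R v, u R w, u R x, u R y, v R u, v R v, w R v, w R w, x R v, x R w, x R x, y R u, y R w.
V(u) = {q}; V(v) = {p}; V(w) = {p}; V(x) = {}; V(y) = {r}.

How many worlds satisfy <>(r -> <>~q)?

Recall that <>ψ holds at a world iff ψ holds at some accessible world.
Let φ = <>(r -> <>~q). Evaluate φ at each world:
  u (successors {v, w, x, y}): φ is true.
  v (successors {u, v}): φ is true.
  w (successors {v, w}): φ is true.
  x (successors {v, w, x}): φ is true.
  y (successors {u, w}): φ is true.
For instance, at u:
  At u: <>(r -> <>~q) requires r -> <>~q at some successor in {v, w, x, y}.
    r -> <>~q holds at v, so <>(r -> <>~q) is true at u.
      At v: r is false, <>~q is true, so r -> <>~q is true.
Satisfying worlds: {u, v, w, x, y}

5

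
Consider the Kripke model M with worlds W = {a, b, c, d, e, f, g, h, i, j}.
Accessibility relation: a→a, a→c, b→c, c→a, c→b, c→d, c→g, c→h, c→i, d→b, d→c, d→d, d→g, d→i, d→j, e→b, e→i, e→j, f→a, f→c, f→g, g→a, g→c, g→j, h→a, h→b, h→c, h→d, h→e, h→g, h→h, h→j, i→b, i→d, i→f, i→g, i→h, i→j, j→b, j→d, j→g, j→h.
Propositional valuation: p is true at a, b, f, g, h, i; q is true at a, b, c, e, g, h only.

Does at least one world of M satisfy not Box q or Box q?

Yes

Let φ = not Box q or Box q. Evaluate φ at each world:
  a (successors {a, c}): φ is true.
  b (successors {c}): φ is true.
  c (successors {a, b, d, g, h, i}): φ is true.
  d (successors {b, c, d, g, i, j}): φ is true.
  e (successors {b, i, j}): φ is true.
  f (successors {a, c, g}): φ is true.
  g (successors {a, c, j}): φ is true.
  h (successors {a, b, c, d, e, g, h, j}): φ is true.
  i (successors {b, d, f, g, h, j}): φ is true.
  j (successors {b, d, g, h}): φ is true.
Detail at a (witness):
  At a: not Box q is false, Box q is true, so not Box q or Box q is true.
    At a: Box q is true, so not Box q is false.
      At a: Box q requires q at every successor {a, c}.
        At a: q is true.
        At c: q is true.
      So Box q is true at a.
    At a: Box q requires q at every successor {a, c}.
      At a: q is true.
      At c: q is true.
    So Box q is true at a.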